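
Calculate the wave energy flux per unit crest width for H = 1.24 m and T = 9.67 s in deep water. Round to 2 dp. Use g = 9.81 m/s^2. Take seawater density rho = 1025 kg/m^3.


P = rho * g^2 * H^2 * T / (32 * pi)
P = 1025 * 9.81^2 * 1.24^2 * 9.67 / (32 * pi)
P = 1025 * 96.2361 * 1.5376 * 9.67 / 100.53096
P = 14589.21 W/m

14589.21


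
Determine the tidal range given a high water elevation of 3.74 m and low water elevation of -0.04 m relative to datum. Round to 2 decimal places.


Tidal range = High water - Low water
Tidal range = 3.74 - (-0.04)
Tidal range = 3.78 m

3.78


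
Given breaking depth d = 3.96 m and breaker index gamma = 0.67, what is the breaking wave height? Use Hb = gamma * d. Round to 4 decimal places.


Hb = gamma * d
Hb = 0.67 * 3.96
Hb = 2.6532 m

2.6532


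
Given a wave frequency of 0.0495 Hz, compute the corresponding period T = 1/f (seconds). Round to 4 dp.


T = 1 / f
T = 1 / 0.0495
T = 20.2020 s

20.2020


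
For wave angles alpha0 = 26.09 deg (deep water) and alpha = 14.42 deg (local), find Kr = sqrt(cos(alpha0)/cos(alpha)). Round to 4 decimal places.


Kr = sqrt(cos(alpha0) / cos(alpha))
cos(26.09) = 0.898104
cos(14.42) = 0.968496
Kr = sqrt(0.898104 / 0.968496)
Kr = sqrt(0.927318)
Kr = 0.9630

0.9630


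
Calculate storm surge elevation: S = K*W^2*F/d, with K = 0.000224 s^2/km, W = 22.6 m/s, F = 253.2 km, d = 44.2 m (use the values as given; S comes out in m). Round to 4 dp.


S = K * W^2 * F / d
W^2 = 22.6^2 = 510.76
S = 0.000224 * 510.76 * 253.2 / 44.2
Numerator = 0.000224 * 510.76 * 253.2 = 28.968673
S = 28.968673 / 44.2 = 0.6554 m

0.6554


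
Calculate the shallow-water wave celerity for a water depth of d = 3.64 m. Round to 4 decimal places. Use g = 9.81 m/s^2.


Using the shallow-water approximation:
C = sqrt(g * d) = sqrt(9.81 * 3.64)
C = sqrt(35.7084)
C = 5.9757 m/s

5.9757


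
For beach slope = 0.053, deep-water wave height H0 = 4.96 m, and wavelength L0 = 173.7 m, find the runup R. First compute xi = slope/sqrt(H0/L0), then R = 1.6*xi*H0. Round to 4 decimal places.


xi = slope / sqrt(H0/L0)
H0/L0 = 4.96/173.7 = 0.028555
sqrt(0.028555) = 0.168982
xi = 0.053 / 0.168982 = 0.313643
R = 1.6 * xi * H0 = 1.6 * 0.313643 * 4.96
R = 2.4891 m

2.4891


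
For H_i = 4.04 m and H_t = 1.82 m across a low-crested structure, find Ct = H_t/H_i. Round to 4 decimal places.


Ct = H_t / H_i
Ct = 1.82 / 4.04
Ct = 0.4505

0.4505


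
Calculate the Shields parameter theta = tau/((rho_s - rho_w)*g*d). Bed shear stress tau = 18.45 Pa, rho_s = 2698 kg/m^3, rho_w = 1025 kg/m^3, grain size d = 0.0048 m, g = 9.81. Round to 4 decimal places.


theta = tau / ((rho_s - rho_w) * g * d)
rho_s - rho_w = 2698 - 1025 = 1673
Denominator = 1673 * 9.81 * 0.0048 = 78.778224
theta = 18.45 / 78.778224
theta = 0.2342

0.2342


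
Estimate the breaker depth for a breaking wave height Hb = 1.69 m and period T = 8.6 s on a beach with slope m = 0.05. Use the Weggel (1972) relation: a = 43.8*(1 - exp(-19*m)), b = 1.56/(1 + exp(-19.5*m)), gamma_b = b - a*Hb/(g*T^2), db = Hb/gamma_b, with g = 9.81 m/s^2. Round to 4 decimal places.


a = 43.8 * (1 - exp(-19 * m))
exp(-19 * 0.05) = exp(-0.9500) = 0.386741
a = 43.8 * (1 - 0.386741) = 26.860743
b = 1.56 / (1 + exp(-19.5 * m))
exp(-19.5 * 0.05) = exp(-0.9750) = 0.377192
b = 1.56 / (1 + 0.377192) = 1.132739
Hb / (g * T^2) = 1.69 / (9.81 * 8.6^2) = 1.69 / 725.5476 = 0.00232928
gamma_b = b - a * Hb/(g*T^2) = 1.132739 - 26.860743 * 0.00232928 = 1.070173
db = Hb / gamma_b = 1.69 / 1.070173
db = 1.5792 m

1.5792


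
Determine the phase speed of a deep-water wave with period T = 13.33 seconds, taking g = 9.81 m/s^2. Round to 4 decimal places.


We use the deep-water celerity formula:
C = g * T / (2 * pi)
C = 9.81 * 13.33 / (2 * 3.14159...)
C = 130.767300 / 6.283185
C = 20.8123 m/s

20.8123


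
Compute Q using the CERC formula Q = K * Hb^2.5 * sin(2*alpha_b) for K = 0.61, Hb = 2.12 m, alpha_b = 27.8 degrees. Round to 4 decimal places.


Q = K * Hb^2.5 * sin(2 * alpha_b)
Hb^2.5 = 2.12^2.5 = 6.543945
sin(2 * 27.8) = sin(55.6) = 0.825113
Q = 0.61 * 6.543945 * 0.825113
Q = 3.2937 m^3/s

3.2937


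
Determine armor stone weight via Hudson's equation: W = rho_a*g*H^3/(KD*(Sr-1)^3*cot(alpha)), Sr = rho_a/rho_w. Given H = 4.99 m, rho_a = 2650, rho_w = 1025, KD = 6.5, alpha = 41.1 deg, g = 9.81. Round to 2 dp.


Sr = rho_a / rho_w = 2650 / 1025 = 2.585366
(Sr - 1) = 1.585366
(Sr - 1)^3 = 3.984635
cot(41.1) = 1 / tan(41.1) = 1 / 0.872356 = 1.146322
Numerator = 2650 * 9.81 * 4.99^3 = 3230104.0938
Denominator = 6.5 * 3.984635 * 1.146322 = 29.689870
W = 3230104.0938 / 29.689870
W = 108794.82 N

108794.82


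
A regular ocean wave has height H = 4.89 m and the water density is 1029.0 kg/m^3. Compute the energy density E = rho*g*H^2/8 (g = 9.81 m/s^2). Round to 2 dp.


E = (1/8) * rho * g * H^2
E = (1/8) * 1029.0 * 9.81 * 4.89^2
E = 0.125 * 1029.0 * 9.81 * 23.9121
E = 30172.56 J/m^2

30172.56


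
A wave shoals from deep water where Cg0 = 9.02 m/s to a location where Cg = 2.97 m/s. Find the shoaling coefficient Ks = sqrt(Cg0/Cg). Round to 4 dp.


Ks = sqrt(Cg0 / Cg)
Ks = sqrt(9.02 / 2.97)
Ks = sqrt(3.0370)
Ks = 1.7427

1.7427


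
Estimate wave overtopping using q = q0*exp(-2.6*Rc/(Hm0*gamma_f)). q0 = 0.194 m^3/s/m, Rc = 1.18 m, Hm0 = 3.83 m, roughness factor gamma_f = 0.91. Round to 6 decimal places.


q = q0 * exp(-2.6 * Rc / (Hm0 * gamma_f))
Exponent = -2.6 * 1.18 / (3.83 * 0.91)
= -2.6 * 1.18 / 3.4853
= -0.880269
exp(-0.880269) = 0.414672
q = 0.194 * 0.414672
q = 0.080446 m^3/s/m

0.080446


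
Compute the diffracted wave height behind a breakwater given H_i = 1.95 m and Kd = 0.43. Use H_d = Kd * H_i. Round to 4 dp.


H_d = Kd * H_i
H_d = 0.43 * 1.95
H_d = 0.8385 m

0.8385


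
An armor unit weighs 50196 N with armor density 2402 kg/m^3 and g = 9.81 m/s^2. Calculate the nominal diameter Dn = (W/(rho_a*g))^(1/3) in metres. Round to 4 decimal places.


V = W / (rho_a * g)
V = 50196 / (2402 * 9.81)
V = 50196 / 23563.62
V = 2.130233 m^3
Dn = V^(1/3) = 2.130233^(1/3)
Dn = 1.2867 m

1.2867


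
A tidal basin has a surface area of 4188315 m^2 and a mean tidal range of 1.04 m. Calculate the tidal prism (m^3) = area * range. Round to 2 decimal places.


Tidal prism = Area * Tidal range
P = 4188315 * 1.04
P = 4355847.60 m^3

4355847.60


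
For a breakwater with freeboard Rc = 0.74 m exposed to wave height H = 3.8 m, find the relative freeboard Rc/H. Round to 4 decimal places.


Relative freeboard = Rc / H
= 0.74 / 3.8
= 0.1947

0.1947


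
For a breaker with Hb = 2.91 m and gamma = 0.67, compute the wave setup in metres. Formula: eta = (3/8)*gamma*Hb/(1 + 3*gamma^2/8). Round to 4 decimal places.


eta = (3/8) * gamma * Hb / (1 + 3*gamma^2/8)
Numerator = (3/8) * 0.67 * 2.91 = 0.731138
Denominator = 1 + 3*0.67^2/8 = 1 + 0.168338 = 1.168338
eta = 0.731138 / 1.168338
eta = 0.6258 m

0.6258


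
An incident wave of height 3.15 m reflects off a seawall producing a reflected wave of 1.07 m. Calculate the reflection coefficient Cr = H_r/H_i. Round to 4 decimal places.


Cr = H_r / H_i
Cr = 1.07 / 3.15
Cr = 0.3397

0.3397


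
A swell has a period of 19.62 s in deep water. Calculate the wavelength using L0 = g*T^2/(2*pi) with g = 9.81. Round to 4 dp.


L0 = g * T^2 / (2 * pi)
L0 = 9.81 * 19.62^2 / (2 * pi)
L0 = 9.81 * 384.9444 / 6.28319
L0 = 3776.3046 / 6.28319
L0 = 601.0175 m

601.0175


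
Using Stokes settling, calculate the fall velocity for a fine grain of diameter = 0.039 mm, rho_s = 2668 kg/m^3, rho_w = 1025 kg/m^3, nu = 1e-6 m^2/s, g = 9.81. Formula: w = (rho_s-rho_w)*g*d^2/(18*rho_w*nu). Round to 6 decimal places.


w = (rho_s - rho_w) * g * d^2 / (18 * rho_w * nu)
d = 0.039 mm = 0.000039 m
rho_s - rho_w = 2668 - 1025 = 1643
Numerator = 1643 * 9.81 * (0.000039)^2 = 0.000024515219
Denominator = 18 * 1025 * 1e-6 = 0.018450
w = 0.001329 m/s

0.001329


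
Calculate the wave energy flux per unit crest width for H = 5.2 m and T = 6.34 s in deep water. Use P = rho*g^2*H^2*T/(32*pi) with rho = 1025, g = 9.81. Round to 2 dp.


P = rho * g^2 * H^2 * T / (32 * pi)
P = 1025 * 9.81^2 * 5.2^2 * 6.34 / (32 * pi)
P = 1025 * 96.2361 * 27.0400 * 6.34 / 100.53096
P = 168212.39 W/m

168212.39


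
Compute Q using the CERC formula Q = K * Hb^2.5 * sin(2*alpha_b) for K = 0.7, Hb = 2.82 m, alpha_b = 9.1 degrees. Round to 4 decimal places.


Q = K * Hb^2.5 * sin(2 * alpha_b)
Hb^2.5 = 2.82^2.5 = 13.354351
sin(2 * 9.1) = sin(18.2) = 0.312335
Q = 0.7 * 13.354351 * 0.312335
Q = 2.9197 m^3/s

2.9197


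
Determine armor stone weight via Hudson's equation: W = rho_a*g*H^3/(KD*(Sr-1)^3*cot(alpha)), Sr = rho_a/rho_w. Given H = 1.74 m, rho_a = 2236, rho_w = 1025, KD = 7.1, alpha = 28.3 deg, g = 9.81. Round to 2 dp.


Sr = rho_a / rho_w = 2236 / 1025 = 2.181463
(Sr - 1) = 1.181463
(Sr - 1)^3 = 1.649153
cot(28.3) = 1 / tan(28.3) = 1 / 0.538445 = 1.857202
Numerator = 2236 * 9.81 * 1.74^3 = 115554.9493
Denominator = 7.1 * 1.649153 * 1.857202 = 21.745942
W = 115554.9493 / 21.745942
W = 5313.86 N

5313.86


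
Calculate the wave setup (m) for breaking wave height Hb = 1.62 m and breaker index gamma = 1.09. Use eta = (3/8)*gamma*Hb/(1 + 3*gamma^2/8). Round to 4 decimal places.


eta = (3/8) * gamma * Hb / (1 + 3*gamma^2/8)
Numerator = (3/8) * 1.09 * 1.62 = 0.662175
Denominator = 1 + 3*1.09^2/8 = 1 + 0.445538 = 1.445538
eta = 0.662175 / 1.445538
eta = 0.4581 m

0.4581


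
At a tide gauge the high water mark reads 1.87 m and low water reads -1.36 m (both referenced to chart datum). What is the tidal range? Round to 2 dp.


Tidal range = High water - Low water
Tidal range = 1.87 - (-1.36)
Tidal range = 3.23 m

3.23


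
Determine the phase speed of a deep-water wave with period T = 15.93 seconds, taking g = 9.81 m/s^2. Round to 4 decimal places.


We use the deep-water celerity formula:
C = g * T / (2 * pi)
C = 9.81 * 15.93 / (2 * 3.14159...)
C = 156.273300 / 6.283185
C = 24.8717 m/s

24.8717


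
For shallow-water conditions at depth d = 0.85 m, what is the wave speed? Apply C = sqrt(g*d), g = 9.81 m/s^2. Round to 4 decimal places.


Using the shallow-water approximation:
C = sqrt(g * d) = sqrt(9.81 * 0.85)
C = sqrt(8.3385)
C = 2.8876 m/s

2.8876


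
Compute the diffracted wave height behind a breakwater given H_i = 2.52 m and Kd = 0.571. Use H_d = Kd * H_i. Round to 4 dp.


H_d = Kd * H_i
H_d = 0.571 * 2.52
H_d = 1.4389 m

1.4389


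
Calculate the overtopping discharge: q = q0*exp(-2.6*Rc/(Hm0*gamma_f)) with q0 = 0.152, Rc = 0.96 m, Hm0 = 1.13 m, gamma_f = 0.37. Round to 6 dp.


q = q0 * exp(-2.6 * Rc / (Hm0 * gamma_f))
Exponent = -2.6 * 0.96 / (1.13 * 0.37)
= -2.6 * 0.96 / 0.4181
= -5.969864
exp(-5.969864) = 0.002555
q = 0.152 * 0.002555
q = 0.000388 m^3/s/m

0.000388


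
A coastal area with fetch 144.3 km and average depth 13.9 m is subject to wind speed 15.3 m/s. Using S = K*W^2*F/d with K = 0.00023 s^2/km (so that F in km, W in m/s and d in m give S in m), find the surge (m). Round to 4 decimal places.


S = K * W^2 * F / d
W^2 = 15.3^2 = 234.09
S = 0.00023 * 234.09 * 144.3 / 13.9
Numerator = 0.00023 * 234.09 * 144.3 = 7.769213
S = 7.769213 / 13.9 = 0.5589 m

0.5589


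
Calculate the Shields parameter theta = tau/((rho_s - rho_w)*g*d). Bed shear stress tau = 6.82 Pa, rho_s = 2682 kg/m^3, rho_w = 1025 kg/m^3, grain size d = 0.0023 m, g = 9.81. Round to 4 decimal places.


theta = tau / ((rho_s - rho_w) * g * d)
rho_s - rho_w = 2682 - 1025 = 1657
Denominator = 1657 * 9.81 * 0.0023 = 37.386891
theta = 6.82 / 37.386891
theta = 0.1824

0.1824


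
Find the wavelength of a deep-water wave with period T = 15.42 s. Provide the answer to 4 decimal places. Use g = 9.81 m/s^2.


L0 = g * T^2 / (2 * pi)
L0 = 9.81 * 15.42^2 / (2 * pi)
L0 = 9.81 * 237.7764 / 6.28319
L0 = 2332.5865 / 6.28319
L0 = 371.2427 m

371.2427


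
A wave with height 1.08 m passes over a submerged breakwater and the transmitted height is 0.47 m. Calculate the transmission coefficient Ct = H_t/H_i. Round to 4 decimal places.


Ct = H_t / H_i
Ct = 0.47 / 1.08
Ct = 0.4352

0.4352


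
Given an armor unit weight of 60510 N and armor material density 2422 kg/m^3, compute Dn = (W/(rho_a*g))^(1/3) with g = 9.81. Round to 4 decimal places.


V = W / (rho_a * g)
V = 60510 / (2422 * 9.81)
V = 60510 / 23759.82
V = 2.546736 m^3
Dn = V^(1/3) = 2.546736^(1/3)
Dn = 1.3656 m

1.3656


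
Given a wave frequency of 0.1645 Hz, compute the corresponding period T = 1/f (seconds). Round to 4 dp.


T = 1 / f
T = 1 / 0.1645
T = 6.0790 s

6.0790


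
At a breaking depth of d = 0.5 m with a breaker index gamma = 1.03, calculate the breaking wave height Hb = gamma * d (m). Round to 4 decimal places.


Hb = gamma * d
Hb = 1.03 * 0.5
Hb = 0.5150 m

0.5150


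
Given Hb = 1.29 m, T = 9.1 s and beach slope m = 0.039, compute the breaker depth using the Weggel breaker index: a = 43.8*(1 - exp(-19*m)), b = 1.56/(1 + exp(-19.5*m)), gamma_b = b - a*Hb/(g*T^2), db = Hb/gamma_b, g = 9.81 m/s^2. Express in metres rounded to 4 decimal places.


a = 43.8 * (1 - exp(-19 * m))
exp(-19 * 0.039) = exp(-0.7410) = 0.476637
a = 43.8 * (1 - 0.476637) = 22.923298
b = 1.56 / (1 + exp(-19.5 * m))
exp(-19.5 * 0.039) = exp(-0.7605) = 0.467433
b = 1.56 / (1 + 0.467433) = 1.063081
Hb / (g * T^2) = 1.29 / (9.81 * 9.1^2) = 1.29 / 812.3661 = 0.00158795
gamma_b = b - a * Hb/(g*T^2) = 1.063081 - 22.923298 * 0.00158795 = 1.026680
db = Hb / gamma_b = 1.29 / 1.026680
db = 1.2565 m

1.2565


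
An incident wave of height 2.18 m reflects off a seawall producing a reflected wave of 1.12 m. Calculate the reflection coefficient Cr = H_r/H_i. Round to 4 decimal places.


Cr = H_r / H_i
Cr = 1.12 / 2.18
Cr = 0.5138

0.5138


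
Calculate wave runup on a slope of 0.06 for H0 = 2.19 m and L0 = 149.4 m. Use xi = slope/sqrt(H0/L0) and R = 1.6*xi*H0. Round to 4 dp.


xi = slope / sqrt(H0/L0)
H0/L0 = 2.19/149.4 = 0.014659
sqrt(0.014659) = 0.121073
xi = 0.06 / 0.121073 = 0.495569
R = 1.6 * xi * H0 = 1.6 * 0.495569 * 2.19
R = 1.7365 m

1.7365


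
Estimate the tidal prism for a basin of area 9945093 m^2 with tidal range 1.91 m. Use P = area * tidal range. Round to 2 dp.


Tidal prism = Area * Tidal range
P = 9945093 * 1.91
P = 18995127.63 m^3

18995127.63


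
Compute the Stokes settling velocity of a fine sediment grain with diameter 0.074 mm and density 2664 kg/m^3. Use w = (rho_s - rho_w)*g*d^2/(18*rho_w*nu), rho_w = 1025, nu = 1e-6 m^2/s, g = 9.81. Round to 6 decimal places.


w = (rho_s - rho_w) * g * d^2 / (18 * rho_w * nu)
d = 0.074 mm = 0.000074 m
rho_s - rho_w = 2664 - 1025 = 1639
Numerator = 1639 * 9.81 * (0.000074)^2 = 0.000088046359
Denominator = 18 * 1025 * 1e-6 = 0.018450
w = 0.004772 m/s

0.004772


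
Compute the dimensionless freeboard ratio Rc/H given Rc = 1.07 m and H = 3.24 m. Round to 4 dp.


Relative freeboard = Rc / H
= 1.07 / 3.24
= 0.3302

0.3302


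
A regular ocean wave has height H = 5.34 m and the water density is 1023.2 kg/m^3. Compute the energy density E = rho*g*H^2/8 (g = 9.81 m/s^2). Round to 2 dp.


E = (1/8) * rho * g * H^2
E = (1/8) * 1023.2 * 9.81 * 5.34^2
E = 0.125 * 1023.2 * 9.81 * 28.5156
E = 35778.49 J/m^2

35778.49


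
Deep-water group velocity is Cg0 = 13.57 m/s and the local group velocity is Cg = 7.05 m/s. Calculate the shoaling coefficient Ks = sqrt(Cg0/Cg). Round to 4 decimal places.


Ks = sqrt(Cg0 / Cg)
Ks = sqrt(13.57 / 7.05)
Ks = sqrt(1.9248)
Ks = 1.3874

1.3874


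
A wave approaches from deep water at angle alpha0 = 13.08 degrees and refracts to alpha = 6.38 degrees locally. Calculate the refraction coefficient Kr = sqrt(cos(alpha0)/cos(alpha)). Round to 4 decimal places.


Kr = sqrt(cos(alpha0) / cos(alpha))
cos(13.08) = 0.974055
cos(6.38) = 0.993807
Kr = sqrt(0.974055 / 0.993807)
Kr = sqrt(0.980125)
Kr = 0.9900

0.9900


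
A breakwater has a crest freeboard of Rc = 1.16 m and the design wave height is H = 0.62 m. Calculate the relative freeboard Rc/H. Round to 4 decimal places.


Relative freeboard = Rc / H
= 1.16 / 0.62
= 1.8710

1.8710


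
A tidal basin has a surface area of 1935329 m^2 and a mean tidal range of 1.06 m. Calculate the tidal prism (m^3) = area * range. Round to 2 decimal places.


Tidal prism = Area * Tidal range
P = 1935329 * 1.06
P = 2051448.74 m^3

2051448.74


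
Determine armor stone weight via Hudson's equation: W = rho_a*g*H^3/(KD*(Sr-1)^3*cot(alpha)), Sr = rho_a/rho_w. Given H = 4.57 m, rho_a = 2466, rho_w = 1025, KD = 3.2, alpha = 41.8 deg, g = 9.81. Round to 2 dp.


Sr = rho_a / rho_w = 2466 / 1025 = 2.405854
(Sr - 1) = 1.405854
(Sr - 1)^3 = 2.778564
cot(41.8) = 1 / tan(41.8) = 1 / 0.894103 = 1.118439
Numerator = 2466 * 9.81 * 4.57^3 = 2308929.5389
Denominator = 3.2 * 2.778564 * 1.118439 = 9.944494
W = 2308929.5389 / 9.944494
W = 232181.71 N

232181.71


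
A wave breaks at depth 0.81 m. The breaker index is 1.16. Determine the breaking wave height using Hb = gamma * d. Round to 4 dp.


Hb = gamma * d
Hb = 1.16 * 0.81
Hb = 0.9396 m

0.9396


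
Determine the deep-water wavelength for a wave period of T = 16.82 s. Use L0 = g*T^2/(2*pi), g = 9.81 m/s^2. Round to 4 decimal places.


L0 = g * T^2 / (2 * pi)
L0 = 9.81 * 16.82^2 / (2 * pi)
L0 = 9.81 * 282.9124 / 6.28319
L0 = 2775.3706 / 6.28319
L0 = 441.7140 m

441.7140


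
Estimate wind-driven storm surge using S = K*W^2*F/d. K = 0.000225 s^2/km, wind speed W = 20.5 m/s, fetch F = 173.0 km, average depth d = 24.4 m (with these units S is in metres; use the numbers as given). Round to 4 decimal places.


S = K * W^2 * F / d
W^2 = 20.5^2 = 420.25
S = 0.000225 * 420.25 * 173.0 / 24.4
Numerator = 0.000225 * 420.25 * 173.0 = 16.358231
S = 16.358231 / 24.4 = 0.6704 m

0.6704


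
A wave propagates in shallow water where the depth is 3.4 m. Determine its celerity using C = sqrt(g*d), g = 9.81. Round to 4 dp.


Using the shallow-water approximation:
C = sqrt(g * d) = sqrt(9.81 * 3.4)
C = sqrt(33.3540)
C = 5.7753 m/s

5.7753


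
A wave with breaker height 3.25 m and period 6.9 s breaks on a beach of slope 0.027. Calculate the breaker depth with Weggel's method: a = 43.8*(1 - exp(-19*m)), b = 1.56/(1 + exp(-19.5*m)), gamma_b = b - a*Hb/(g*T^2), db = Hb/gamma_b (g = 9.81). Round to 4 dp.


a = 43.8 * (1 - exp(-19 * m))
exp(-19 * 0.027) = exp(-0.5130) = 0.598697
a = 43.8 * (1 - 0.598697) = 17.577081
b = 1.56 / (1 + exp(-19.5 * m))
exp(-19.5 * 0.027) = exp(-0.5265) = 0.590669
b = 1.56 / (1 + 0.590669) = 0.980720
Hb / (g * T^2) = 3.25 / (9.81 * 6.9^2) = 3.25 / 467.0541 = 0.00695851
gamma_b = b - a * Hb/(g*T^2) = 0.980720 - 17.577081 * 0.00695851 = 0.858409
db = Hb / gamma_b = 3.25 / 0.858409
db = 3.7861 m

3.7861


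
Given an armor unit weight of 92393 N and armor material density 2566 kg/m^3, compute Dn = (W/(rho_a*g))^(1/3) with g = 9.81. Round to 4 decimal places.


V = W / (rho_a * g)
V = 92393 / (2566 * 9.81)
V = 92393 / 25172.46
V = 3.670400 m^3
Dn = V^(1/3) = 3.670400^(1/3)
Dn = 1.5425 m

1.5425


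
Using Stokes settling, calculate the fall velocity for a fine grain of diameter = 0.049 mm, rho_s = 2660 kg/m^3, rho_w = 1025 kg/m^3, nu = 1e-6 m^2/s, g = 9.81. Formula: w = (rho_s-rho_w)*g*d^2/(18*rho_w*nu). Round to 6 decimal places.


w = (rho_s - rho_w) * g * d^2 / (18 * rho_w * nu)
d = 0.049 mm = 0.000049 m
rho_s - rho_w = 2660 - 1025 = 1635
Numerator = 1635 * 9.81 * (0.000049)^2 = 0.000038510479
Denominator = 18 * 1025 * 1e-6 = 0.018450
w = 0.002087 m/s

0.002087


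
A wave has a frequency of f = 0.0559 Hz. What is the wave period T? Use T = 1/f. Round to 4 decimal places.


T = 1 / f
T = 1 / 0.0559
T = 17.8891 s

17.8891


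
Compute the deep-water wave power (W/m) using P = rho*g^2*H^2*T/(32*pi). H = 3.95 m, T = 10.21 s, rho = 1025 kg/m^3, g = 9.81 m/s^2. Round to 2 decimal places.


P = rho * g^2 * H^2 * T / (32 * pi)
P = 1025 * 9.81^2 * 3.95^2 * 10.21 / (32 * pi)
P = 1025 * 96.2361 * 15.6025 * 10.21 / 100.53096
P = 156308.27 W/m

156308.27


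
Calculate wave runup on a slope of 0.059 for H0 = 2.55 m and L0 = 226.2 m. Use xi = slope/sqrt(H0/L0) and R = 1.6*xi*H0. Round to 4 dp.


xi = slope / sqrt(H0/L0)
H0/L0 = 2.55/226.2 = 0.011273
sqrt(0.011273) = 0.106175
xi = 0.059 / 0.106175 = 0.555684
R = 1.6 * xi * H0 = 1.6 * 0.555684 * 2.55
R = 2.2672 m

2.2672


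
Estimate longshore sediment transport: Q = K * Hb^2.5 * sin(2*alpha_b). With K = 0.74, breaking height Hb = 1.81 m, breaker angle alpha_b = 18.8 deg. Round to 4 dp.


Q = K * Hb^2.5 * sin(2 * alpha_b)
Hb^2.5 = 1.81^2.5 = 4.407542
sin(2 * 18.8) = sin(37.6) = 0.610145
Q = 0.74 * 4.407542 * 0.610145
Q = 1.9900 m^3/s

1.9900


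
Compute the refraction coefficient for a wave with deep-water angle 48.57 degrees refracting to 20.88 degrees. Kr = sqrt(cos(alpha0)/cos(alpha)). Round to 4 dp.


Kr = sqrt(cos(alpha0) / cos(alpha))
cos(48.57) = 0.661705
cos(20.88) = 0.934329
Kr = sqrt(0.661705 / 0.934329)
Kr = sqrt(0.708214)
Kr = 0.8416

0.8416


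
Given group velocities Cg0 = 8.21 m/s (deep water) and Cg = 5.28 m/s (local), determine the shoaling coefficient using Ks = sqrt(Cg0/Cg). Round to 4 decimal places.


Ks = sqrt(Cg0 / Cg)
Ks = sqrt(8.21 / 5.28)
Ks = sqrt(1.5549)
Ks = 1.2470

1.2470


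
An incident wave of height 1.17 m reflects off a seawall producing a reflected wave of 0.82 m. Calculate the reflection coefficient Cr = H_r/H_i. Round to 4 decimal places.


Cr = H_r / H_i
Cr = 0.82 / 1.17
Cr = 0.7009

0.7009


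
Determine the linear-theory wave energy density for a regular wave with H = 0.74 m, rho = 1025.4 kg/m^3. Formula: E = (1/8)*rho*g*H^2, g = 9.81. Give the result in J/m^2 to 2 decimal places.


E = (1/8) * rho * g * H^2
E = (1/8) * 1025.4 * 9.81 * 0.74^2
E = 0.125 * 1025.4 * 9.81 * 0.5476
E = 688.55 J/m^2

688.55


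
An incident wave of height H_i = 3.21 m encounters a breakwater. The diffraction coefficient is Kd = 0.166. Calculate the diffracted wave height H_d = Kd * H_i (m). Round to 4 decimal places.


H_d = Kd * H_i
H_d = 0.166 * 3.21
H_d = 0.5329 m

0.5329


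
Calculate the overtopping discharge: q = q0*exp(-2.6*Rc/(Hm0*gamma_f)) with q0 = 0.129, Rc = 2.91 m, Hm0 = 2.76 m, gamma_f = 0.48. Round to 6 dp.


q = q0 * exp(-2.6 * Rc / (Hm0 * gamma_f))
Exponent = -2.6 * 2.91 / (2.76 * 0.48)
= -2.6 * 2.91 / 1.3248
= -5.711051
exp(-5.711051) = 0.003309
q = 0.129 * 0.003309
q = 0.000427 m^3/s/m

0.000427


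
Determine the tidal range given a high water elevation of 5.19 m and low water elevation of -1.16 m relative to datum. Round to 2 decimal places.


Tidal range = High water - Low water
Tidal range = 5.19 - (-1.16)
Tidal range = 6.35 m

6.35


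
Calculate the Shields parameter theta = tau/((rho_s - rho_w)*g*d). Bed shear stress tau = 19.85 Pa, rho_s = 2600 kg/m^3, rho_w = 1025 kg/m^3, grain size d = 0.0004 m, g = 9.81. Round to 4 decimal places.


theta = tau / ((rho_s - rho_w) * g * d)
rho_s - rho_w = 2600 - 1025 = 1575
Denominator = 1575 * 9.81 * 0.0004 = 6.180300
theta = 19.85 / 6.180300
theta = 3.2118

3.2118


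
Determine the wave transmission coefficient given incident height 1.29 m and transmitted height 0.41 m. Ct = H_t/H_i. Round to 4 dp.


Ct = H_t / H_i
Ct = 0.41 / 1.29
Ct = 0.3178

0.3178


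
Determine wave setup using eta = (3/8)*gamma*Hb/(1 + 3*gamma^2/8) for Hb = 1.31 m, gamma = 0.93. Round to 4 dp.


eta = (3/8) * gamma * Hb / (1 + 3*gamma^2/8)
Numerator = (3/8) * 0.93 * 1.31 = 0.456863
Denominator = 1 + 3*0.93^2/8 = 1 + 0.324338 = 1.324338
eta = 0.456863 / 1.324338
eta = 0.3450 m

0.3450


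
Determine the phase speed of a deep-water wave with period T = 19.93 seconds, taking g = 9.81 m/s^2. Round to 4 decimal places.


We use the deep-water celerity formula:
C = g * T / (2 * pi)
C = 9.81 * 19.93 / (2 * 3.14159...)
C = 195.513300 / 6.283185
C = 31.1169 m/s

31.1169


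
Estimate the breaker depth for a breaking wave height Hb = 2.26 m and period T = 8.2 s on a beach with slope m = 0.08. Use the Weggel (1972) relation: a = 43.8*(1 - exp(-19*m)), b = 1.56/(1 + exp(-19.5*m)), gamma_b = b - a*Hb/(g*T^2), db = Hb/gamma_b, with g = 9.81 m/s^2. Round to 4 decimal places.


a = 43.8 * (1 - exp(-19 * m))
exp(-19 * 0.08) = exp(-1.5200) = 0.218712
a = 43.8 * (1 - 0.218712) = 34.220419
b = 1.56 / (1 + exp(-19.5 * m))
exp(-19.5 * 0.08) = exp(-1.5600) = 0.210136
b = 1.56 / (1 + 0.210136) = 1.289111
Hb / (g * T^2) = 2.26 / (9.81 * 8.2^2) = 2.26 / 659.6244 = 0.00342619
gamma_b = b - a * Hb/(g*T^2) = 1.289111 - 34.220419 * 0.00342619 = 1.171865
db = Hb / gamma_b = 2.26 / 1.171865
db = 1.9285 m

1.9285


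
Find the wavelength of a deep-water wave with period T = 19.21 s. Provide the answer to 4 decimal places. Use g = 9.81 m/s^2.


L0 = g * T^2 / (2 * pi)
L0 = 9.81 * 19.21^2 / (2 * pi)
L0 = 9.81 * 369.0241 / 6.28319
L0 = 3620.1264 / 6.28319
L0 = 576.1610 m

576.1610


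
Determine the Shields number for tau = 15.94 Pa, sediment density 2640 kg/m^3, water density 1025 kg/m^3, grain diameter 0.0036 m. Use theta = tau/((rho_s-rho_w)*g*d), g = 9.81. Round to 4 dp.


theta = tau / ((rho_s - rho_w) * g * d)
rho_s - rho_w = 2640 - 1025 = 1615
Denominator = 1615 * 9.81 * 0.0036 = 57.035340
theta = 15.94 / 57.035340
theta = 0.2795

0.2795


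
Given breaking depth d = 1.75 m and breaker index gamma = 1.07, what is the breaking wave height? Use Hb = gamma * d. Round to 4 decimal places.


Hb = gamma * d
Hb = 1.07 * 1.75
Hb = 1.8725 m

1.8725


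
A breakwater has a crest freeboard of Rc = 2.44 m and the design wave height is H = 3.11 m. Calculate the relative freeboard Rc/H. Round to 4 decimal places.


Relative freeboard = Rc / H
= 2.44 / 3.11
= 0.7846

0.7846


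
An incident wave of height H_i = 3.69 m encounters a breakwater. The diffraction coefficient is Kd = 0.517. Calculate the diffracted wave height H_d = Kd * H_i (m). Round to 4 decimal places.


H_d = Kd * H_i
H_d = 0.517 * 3.69
H_d = 1.9077 m

1.9077


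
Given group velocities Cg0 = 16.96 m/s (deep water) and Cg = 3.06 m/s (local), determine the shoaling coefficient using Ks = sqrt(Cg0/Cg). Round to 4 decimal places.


Ks = sqrt(Cg0 / Cg)
Ks = sqrt(16.96 / 3.06)
Ks = sqrt(5.5425)
Ks = 2.3542

2.3542


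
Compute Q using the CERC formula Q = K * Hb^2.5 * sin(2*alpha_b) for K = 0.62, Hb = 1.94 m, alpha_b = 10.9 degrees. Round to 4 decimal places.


Q = K * Hb^2.5 * sin(2 * alpha_b)
Hb^2.5 = 1.94^2.5 = 5.242088
sin(2 * 10.9) = sin(21.8) = 0.371368
Q = 0.62 * 5.242088 * 0.371368
Q = 1.2070 m^3/s

1.2070


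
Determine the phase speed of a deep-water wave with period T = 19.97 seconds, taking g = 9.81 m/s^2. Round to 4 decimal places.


We use the deep-water celerity formula:
C = g * T / (2 * pi)
C = 9.81 * 19.97 / (2 * 3.14159...)
C = 195.905700 / 6.283185
C = 31.1794 m/s

31.1794


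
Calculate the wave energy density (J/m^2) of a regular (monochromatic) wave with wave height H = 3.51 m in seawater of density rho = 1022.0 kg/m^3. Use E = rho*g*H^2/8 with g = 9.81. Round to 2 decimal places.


E = (1/8) * rho * g * H^2
E = (1/8) * 1022.0 * 9.81 * 3.51^2
E = 0.125 * 1022.0 * 9.81 * 12.3201
E = 15439.89 J/m^2

15439.89


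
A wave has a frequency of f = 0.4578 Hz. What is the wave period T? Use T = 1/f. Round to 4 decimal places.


T = 1 / f
T = 1 / 0.4578
T = 2.1844 s

2.1844


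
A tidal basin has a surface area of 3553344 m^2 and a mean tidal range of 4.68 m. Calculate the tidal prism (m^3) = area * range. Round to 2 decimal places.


Tidal prism = Area * Tidal range
P = 3553344 * 4.68
P = 16629649.92 m^3

16629649.92


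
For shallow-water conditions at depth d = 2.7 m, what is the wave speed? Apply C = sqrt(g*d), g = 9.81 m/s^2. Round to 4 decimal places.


Using the shallow-water approximation:
C = sqrt(g * d) = sqrt(9.81 * 2.7)
C = sqrt(26.4870)
C = 5.1466 m/s

5.1466


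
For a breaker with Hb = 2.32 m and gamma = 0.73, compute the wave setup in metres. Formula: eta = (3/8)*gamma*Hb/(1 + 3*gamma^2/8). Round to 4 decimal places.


eta = (3/8) * gamma * Hb / (1 + 3*gamma^2/8)
Numerator = (3/8) * 0.73 * 2.32 = 0.635100
Denominator = 1 + 3*0.73^2/8 = 1 + 0.199838 = 1.199838
eta = 0.635100 / 1.199838
eta = 0.5293 m

0.5293


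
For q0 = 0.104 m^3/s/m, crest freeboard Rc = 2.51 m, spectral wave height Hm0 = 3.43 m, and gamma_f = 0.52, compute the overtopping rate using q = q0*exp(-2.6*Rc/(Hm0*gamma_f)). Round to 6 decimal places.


q = q0 * exp(-2.6 * Rc / (Hm0 * gamma_f))
Exponent = -2.6 * 2.51 / (3.43 * 0.52)
= -2.6 * 2.51 / 1.7836
= -3.658892
exp(-3.658892) = 0.025761
q = 0.104 * 0.025761
q = 0.002679 m^3/s/m

0.002679


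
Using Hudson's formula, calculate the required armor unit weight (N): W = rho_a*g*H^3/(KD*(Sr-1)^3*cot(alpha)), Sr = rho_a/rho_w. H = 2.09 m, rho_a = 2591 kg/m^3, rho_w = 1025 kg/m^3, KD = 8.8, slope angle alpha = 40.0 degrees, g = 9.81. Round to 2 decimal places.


Sr = rho_a / rho_w = 2591 / 1025 = 2.527805
(Sr - 1) = 1.527805
(Sr - 1)^3 = 3.566183
cot(40.0) = 1 / tan(40.0) = 1 / 0.839100 = 1.191754
Numerator = 2591 * 9.81 * 2.09^3 = 232046.6370
Denominator = 8.8 * 3.566183 * 1.191754 = 37.400105
W = 232046.6370 / 37.400105
W = 6204.44 N

6204.44


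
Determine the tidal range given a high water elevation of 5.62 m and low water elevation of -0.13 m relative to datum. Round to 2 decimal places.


Tidal range = High water - Low water
Tidal range = 5.62 - (-0.13)
Tidal range = 5.75 m

5.75


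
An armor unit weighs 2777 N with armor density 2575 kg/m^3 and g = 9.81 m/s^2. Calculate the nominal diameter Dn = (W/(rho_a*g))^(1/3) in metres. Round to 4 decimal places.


V = W / (rho_a * g)
V = 2777 / (2575 * 9.81)
V = 2777 / 25260.75
V = 0.109933 m^3
Dn = V^(1/3) = 0.109933^(1/3)
Dn = 0.4790 m

0.4790


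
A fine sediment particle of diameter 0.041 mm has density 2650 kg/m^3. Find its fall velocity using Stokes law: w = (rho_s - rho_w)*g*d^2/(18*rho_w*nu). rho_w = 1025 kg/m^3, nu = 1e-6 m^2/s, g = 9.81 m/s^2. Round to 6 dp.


w = (rho_s - rho_w) * g * d^2 / (18 * rho_w * nu)
d = 0.041 mm = 0.000041 m
rho_s - rho_w = 2650 - 1025 = 1625
Numerator = 1625 * 9.81 * (0.000041)^2 = 0.000026797241
Denominator = 18 * 1025 * 1e-6 = 0.018450
w = 0.001452 m/s

0.001452


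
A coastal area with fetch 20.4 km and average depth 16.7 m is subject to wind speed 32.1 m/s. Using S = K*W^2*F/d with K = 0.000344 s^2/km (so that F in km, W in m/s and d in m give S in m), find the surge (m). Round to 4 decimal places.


S = K * W^2 * F / d
W^2 = 32.1^2 = 1030.41
S = 0.000344 * 1030.41 * 20.4 / 16.7
Numerator = 0.000344 * 1030.41 * 20.4 = 7.231005
S = 7.231005 / 16.7 = 0.4330 m

0.4330


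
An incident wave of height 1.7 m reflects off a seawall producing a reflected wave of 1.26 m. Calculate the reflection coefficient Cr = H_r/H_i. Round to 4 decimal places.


Cr = H_r / H_i
Cr = 1.26 / 1.7
Cr = 0.7412

0.7412


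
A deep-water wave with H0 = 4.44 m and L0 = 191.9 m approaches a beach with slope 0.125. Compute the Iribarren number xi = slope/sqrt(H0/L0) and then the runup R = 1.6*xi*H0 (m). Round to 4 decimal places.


xi = slope / sqrt(H0/L0)
H0/L0 = 4.44/191.9 = 0.023137
sqrt(0.023137) = 0.152109
xi = 0.125 / 0.152109 = 0.821781
R = 1.6 * xi * H0 = 1.6 * 0.821781 * 4.44
R = 5.8379 m

5.8379


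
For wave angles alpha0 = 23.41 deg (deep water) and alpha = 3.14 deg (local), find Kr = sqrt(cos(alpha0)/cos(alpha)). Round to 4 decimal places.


Kr = sqrt(cos(alpha0) / cos(alpha))
cos(23.41) = 0.917685
cos(3.14) = 0.998499
Kr = sqrt(0.917685 / 0.998499)
Kr = sqrt(0.919065)
Kr = 0.9587

0.9587


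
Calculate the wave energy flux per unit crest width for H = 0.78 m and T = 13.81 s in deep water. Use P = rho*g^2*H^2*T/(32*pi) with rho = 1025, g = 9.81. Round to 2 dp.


P = rho * g^2 * H^2 * T / (32 * pi)
P = 1025 * 9.81^2 * 0.78^2 * 13.81 / (32 * pi)
P = 1025 * 96.2361 * 0.6084 * 13.81 / 100.53096
P = 8244.13 W/m

8244.13


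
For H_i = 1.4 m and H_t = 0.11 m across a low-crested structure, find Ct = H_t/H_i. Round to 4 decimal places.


Ct = H_t / H_i
Ct = 0.11 / 1.4
Ct = 0.0786

0.0786


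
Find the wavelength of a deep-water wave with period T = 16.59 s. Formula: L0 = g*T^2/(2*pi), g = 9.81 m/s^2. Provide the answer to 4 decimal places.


L0 = g * T^2 / (2 * pi)
L0 = 9.81 * 16.59^2 / (2 * pi)
L0 = 9.81 * 275.2281 / 6.28319
L0 = 2699.9877 / 6.28319
L0 = 429.7164 m

429.7164


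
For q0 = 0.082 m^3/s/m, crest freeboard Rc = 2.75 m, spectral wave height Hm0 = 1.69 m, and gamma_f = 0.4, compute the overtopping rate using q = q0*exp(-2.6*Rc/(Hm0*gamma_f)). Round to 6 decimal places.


q = q0 * exp(-2.6 * Rc / (Hm0 * gamma_f))
Exponent = -2.6 * 2.75 / (1.69 * 0.4)
= -2.6 * 2.75 / 0.6760
= -10.576923
exp(-10.576923) = 0.000025
q = 0.082 * 0.000025
q = 0.000002 m^3/s/m

0.000002


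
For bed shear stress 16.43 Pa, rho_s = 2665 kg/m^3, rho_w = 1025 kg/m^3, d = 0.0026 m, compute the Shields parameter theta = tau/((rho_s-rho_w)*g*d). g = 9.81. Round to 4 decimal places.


theta = tau / ((rho_s - rho_w) * g * d)
rho_s - rho_w = 2665 - 1025 = 1640
Denominator = 1640 * 9.81 * 0.0026 = 41.829840
theta = 16.43 / 41.829840
theta = 0.3928

0.3928


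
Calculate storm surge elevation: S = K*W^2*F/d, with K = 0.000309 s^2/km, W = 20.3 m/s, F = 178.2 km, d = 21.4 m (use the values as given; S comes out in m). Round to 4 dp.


S = K * W^2 * F / d
W^2 = 20.3^2 = 412.09
S = 0.000309 * 412.09 * 178.2 / 21.4
Numerator = 0.000309 * 412.09 * 178.2 = 22.691241
S = 22.691241 / 21.4 = 1.0603 m

1.0603


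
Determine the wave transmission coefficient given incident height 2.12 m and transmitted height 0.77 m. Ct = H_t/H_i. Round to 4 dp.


Ct = H_t / H_i
Ct = 0.77 / 2.12
Ct = 0.3632

0.3632


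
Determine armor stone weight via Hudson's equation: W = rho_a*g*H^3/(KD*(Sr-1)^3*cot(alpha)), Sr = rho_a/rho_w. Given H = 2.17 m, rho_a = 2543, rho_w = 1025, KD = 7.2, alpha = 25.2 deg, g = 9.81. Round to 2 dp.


Sr = rho_a / rho_w = 2543 / 1025 = 2.480976
(Sr - 1) = 1.480976
(Sr - 1)^3 = 3.248207
cot(25.2) = 1 / tan(25.2) = 1 / 0.470564 = 2.125108
Numerator = 2543 * 9.81 * 2.17^3 = 254914.5173
Denominator = 7.2 * 3.248207 * 2.125108 = 49.700099
W = 254914.5173 / 49.700099
W = 5129.05 N

5129.05


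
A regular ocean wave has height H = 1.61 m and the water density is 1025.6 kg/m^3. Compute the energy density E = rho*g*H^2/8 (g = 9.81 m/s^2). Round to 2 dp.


E = (1/8) * rho * g * H^2
E = (1/8) * 1025.6 * 9.81 * 1.61^2
E = 0.125 * 1025.6 * 9.81 * 2.5921
E = 3259.93 J/m^2

3259.93


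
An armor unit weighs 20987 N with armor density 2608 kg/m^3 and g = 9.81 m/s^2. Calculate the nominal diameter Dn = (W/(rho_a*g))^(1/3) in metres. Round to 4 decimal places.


V = W / (rho_a * g)
V = 20987 / (2608 * 9.81)
V = 20987 / 25584.48
V = 0.820302 m^3
Dn = V^(1/3) = 0.820302^(1/3)
Dn = 0.9361 m

0.9361


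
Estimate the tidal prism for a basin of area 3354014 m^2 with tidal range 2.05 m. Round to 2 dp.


Tidal prism = Area * Tidal range
P = 3354014 * 2.05
P = 6875728.70 m^3

6875728.70


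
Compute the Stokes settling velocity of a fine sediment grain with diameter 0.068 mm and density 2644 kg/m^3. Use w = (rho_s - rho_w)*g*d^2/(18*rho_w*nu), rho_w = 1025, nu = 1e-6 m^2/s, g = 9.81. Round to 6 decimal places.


w = (rho_s - rho_w) * g * d^2 / (18 * rho_w * nu)
d = 0.068 mm = 0.000068 m
rho_s - rho_w = 2644 - 1025 = 1619
Numerator = 1619 * 9.81 * (0.000068)^2 = 0.000073440171
Denominator = 18 * 1025 * 1e-6 = 0.018450
w = 0.003980 m/s

0.003980


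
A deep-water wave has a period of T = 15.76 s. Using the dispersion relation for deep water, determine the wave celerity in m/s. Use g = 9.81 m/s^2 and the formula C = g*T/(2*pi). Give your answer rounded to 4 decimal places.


We use the deep-water celerity formula:
C = g * T / (2 * pi)
C = 9.81 * 15.76 / (2 * 3.14159...)
C = 154.605600 / 6.283185
C = 24.6062 m/s

24.6062


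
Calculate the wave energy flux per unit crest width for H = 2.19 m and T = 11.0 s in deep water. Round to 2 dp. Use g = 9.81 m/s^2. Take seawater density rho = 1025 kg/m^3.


P = rho * g^2 * H^2 * T / (32 * pi)
P = 1025 * 9.81^2 * 2.19^2 * 11.0 / (32 * pi)
P = 1025 * 96.2361 * 4.7961 * 11.0 / 100.53096
P = 51765.80 W/m

51765.80


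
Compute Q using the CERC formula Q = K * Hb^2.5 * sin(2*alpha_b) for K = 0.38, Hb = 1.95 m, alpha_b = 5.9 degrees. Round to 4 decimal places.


Q = K * Hb^2.5 * sin(2 * alpha_b)
Hb^2.5 = 1.95^2.5 = 5.309902
sin(2 * 5.9) = sin(11.8) = 0.204496
Q = 0.38 * 5.309902 * 0.204496
Q = 0.4126 m^3/s

0.4126


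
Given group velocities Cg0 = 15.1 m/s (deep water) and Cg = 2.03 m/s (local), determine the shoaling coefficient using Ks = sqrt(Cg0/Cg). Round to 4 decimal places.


Ks = sqrt(Cg0 / Cg)
Ks = sqrt(15.1 / 2.03)
Ks = sqrt(7.4384)
Ks = 2.7273

2.7273


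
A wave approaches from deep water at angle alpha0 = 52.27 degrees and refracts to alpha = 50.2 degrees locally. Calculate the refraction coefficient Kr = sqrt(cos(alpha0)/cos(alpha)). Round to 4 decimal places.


Kr = sqrt(cos(alpha0) / cos(alpha))
cos(52.27) = 0.611941
cos(50.2) = 0.640110
Kr = sqrt(0.611941 / 0.640110)
Kr = sqrt(0.955994)
Kr = 0.9777

0.9777


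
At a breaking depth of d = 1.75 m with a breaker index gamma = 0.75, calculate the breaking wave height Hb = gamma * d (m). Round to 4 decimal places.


Hb = gamma * d
Hb = 0.75 * 1.75
Hb = 1.3125 m

1.3125


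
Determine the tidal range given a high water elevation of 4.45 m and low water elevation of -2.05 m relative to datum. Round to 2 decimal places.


Tidal range = High water - Low water
Tidal range = 4.45 - (-2.05)
Tidal range = 6.50 m

6.50


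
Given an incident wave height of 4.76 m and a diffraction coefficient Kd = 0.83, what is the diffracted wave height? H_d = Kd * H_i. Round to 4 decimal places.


H_d = Kd * H_i
H_d = 0.83 * 4.76
H_d = 3.9508 m

3.9508


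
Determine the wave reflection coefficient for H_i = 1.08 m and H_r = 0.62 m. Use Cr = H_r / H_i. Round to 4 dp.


Cr = H_r / H_i
Cr = 0.62 / 1.08
Cr = 0.5741

0.5741


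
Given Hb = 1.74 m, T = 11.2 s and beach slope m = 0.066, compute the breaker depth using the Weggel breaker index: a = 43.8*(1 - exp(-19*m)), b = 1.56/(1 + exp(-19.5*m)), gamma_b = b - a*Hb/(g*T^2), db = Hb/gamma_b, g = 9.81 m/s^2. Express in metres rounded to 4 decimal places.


a = 43.8 * (1 - exp(-19 * m))
exp(-19 * 0.066) = exp(-1.2540) = 0.285361
a = 43.8 * (1 - 0.285361) = 31.301185
b = 1.56 / (1 + exp(-19.5 * m))
exp(-19.5 * 0.066) = exp(-1.2870) = 0.276098
b = 1.56 / (1 + 0.276098) = 1.222477
Hb / (g * T^2) = 1.74 / (9.81 * 11.2^2) = 1.74 / 1230.5664 = 0.00141398
gamma_b = b - a * Hb/(g*T^2) = 1.222477 - 31.301185 * 0.00141398 = 1.178217
db = Hb / gamma_b = 1.74 / 1.178217
db = 1.4768 m

1.4768


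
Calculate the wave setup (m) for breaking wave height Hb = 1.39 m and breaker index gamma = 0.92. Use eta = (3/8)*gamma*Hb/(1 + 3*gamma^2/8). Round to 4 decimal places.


eta = (3/8) * gamma * Hb / (1 + 3*gamma^2/8)
Numerator = (3/8) * 0.92 * 1.39 = 0.479550
Denominator = 1 + 3*0.92^2/8 = 1 + 0.317400 = 1.317400
eta = 0.479550 / 1.317400
eta = 0.3640 m

0.3640


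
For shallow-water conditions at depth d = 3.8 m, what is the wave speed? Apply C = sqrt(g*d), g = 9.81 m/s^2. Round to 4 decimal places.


Using the shallow-water approximation:
C = sqrt(g * d) = sqrt(9.81 * 3.8)
C = sqrt(37.2780)
C = 6.1056 m/s

6.1056


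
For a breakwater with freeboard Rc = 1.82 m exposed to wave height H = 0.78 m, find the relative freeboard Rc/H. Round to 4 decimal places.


Relative freeboard = Rc / H
= 1.82 / 0.78
= 2.3333

2.3333


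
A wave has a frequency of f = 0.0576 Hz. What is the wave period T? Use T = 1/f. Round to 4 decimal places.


T = 1 / f
T = 1 / 0.0576
T = 17.3611 s

17.3611


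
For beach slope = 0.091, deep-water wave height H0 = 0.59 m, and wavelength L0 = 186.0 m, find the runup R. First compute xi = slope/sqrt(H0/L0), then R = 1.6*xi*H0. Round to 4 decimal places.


xi = slope / sqrt(H0/L0)
H0/L0 = 0.59/186.0 = 0.003172
sqrt(0.003172) = 0.056321
xi = 0.091 / 0.056321 = 1.615741
R = 1.6 * xi * H0 = 1.6 * 1.615741 * 0.59
R = 1.5253 m

1.5253
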